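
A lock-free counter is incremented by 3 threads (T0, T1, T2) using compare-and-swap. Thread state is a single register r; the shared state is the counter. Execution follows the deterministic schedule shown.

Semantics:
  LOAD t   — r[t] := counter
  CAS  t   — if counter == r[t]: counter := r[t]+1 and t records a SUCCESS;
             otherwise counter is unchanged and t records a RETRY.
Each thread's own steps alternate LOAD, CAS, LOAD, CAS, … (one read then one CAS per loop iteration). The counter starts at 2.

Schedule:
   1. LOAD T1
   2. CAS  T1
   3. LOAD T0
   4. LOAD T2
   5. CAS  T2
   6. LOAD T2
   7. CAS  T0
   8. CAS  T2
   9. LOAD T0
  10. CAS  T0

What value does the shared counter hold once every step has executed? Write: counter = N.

counter = 6

T1 LOAD — after: cnt=2, r=2 — load
T1 CAS — after: cnt=3, r=2 — ok
T0 LOAD — after: cnt=3, r=3 — load
T2 LOAD — after: cnt=3, r=3 — load
T2 CAS — after: cnt=4, r=3 — ok
T2 LOAD — after: cnt=4, r=4 — load
T0 CAS — after: cnt=4, r=3 — retry
T2 CAS — after: cnt=5, r=4 — ok
T0 LOAD — after: cnt=5, r=5 — load
T0 CAS — after: cnt=6, r=5 — ok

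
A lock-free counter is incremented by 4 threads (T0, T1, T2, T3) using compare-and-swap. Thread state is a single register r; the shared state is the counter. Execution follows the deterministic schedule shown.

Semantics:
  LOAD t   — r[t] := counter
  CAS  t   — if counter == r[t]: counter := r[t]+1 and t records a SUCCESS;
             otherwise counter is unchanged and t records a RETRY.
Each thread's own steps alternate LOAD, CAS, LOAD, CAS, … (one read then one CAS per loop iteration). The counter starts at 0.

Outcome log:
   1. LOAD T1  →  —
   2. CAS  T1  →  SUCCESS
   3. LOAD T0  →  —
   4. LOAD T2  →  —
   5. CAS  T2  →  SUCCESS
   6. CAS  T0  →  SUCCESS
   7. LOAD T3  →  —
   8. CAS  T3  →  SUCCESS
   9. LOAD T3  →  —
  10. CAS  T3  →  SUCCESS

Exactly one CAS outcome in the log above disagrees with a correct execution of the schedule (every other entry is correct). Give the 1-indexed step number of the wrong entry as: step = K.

Re-executing:
#1 T1 reads 0
#2 T1 CAS(0→1) writes; counter now 1
#3 T0 reads 1
#4 T2 reads 1
#5 T2 CAS(1→2) writes; counter now 2
#6 T0 CAS(1→2) fails; counter now 2
#7 T3 reads 2
#8 T3 CAS(2→3) writes; counter now 3
#9 T3 reads 3
#10 T3 CAS(3→4) writes; counter now 4
Mismatch at 6.

step = 6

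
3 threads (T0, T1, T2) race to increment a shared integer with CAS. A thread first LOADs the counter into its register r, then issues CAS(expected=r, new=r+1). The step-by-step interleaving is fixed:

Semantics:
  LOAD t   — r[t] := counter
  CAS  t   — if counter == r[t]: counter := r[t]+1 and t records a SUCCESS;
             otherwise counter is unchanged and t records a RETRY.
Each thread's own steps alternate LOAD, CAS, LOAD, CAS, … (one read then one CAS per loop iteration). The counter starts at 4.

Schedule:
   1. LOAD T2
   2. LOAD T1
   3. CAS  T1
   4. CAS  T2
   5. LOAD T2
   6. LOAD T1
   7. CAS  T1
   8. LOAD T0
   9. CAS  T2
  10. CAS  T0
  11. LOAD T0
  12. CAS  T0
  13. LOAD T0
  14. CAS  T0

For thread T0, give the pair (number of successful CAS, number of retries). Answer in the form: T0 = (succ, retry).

T0 = (3, 0)

#1 T2 reads 4
#2 T1 reads 4
#3 T1 CAS(4→5) writes; counter now 5
#4 T2 CAS(4→5) fails; counter now 5
#5 T2 reads 5
#6 T1 reads 5
#7 T1 CAS(5→6) writes; counter now 6
#8 T0 reads 6
#9 T2 CAS(5→6) fails; counter now 6
#10 T0 CAS(6→7) writes; counter now 7
#11 T0 reads 7
#12 T0 CAS(7→8) writes; counter now 8
#13 T0 reads 8
#14 T0 CAS(8→9) writes; counter now 9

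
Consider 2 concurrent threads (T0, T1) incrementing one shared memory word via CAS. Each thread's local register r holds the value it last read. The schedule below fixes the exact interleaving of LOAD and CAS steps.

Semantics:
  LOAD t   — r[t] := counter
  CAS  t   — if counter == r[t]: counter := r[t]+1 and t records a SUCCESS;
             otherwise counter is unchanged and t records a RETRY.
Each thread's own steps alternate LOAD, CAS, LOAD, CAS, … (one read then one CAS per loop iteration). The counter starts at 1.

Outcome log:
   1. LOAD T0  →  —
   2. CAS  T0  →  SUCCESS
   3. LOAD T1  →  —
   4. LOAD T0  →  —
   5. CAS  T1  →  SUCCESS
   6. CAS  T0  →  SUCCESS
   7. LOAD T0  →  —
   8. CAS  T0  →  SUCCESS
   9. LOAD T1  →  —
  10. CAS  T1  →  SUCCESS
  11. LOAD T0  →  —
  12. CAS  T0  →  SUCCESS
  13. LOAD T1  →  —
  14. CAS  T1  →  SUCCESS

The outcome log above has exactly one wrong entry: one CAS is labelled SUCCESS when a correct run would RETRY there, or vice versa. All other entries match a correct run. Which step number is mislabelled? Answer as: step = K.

Re-executing:
#1 T0 reads 1
#2 T0 CAS(1→2) writes; counter now 2
#3 T1 reads 2
#4 T0 reads 2
#5 T1 CAS(2→3) writes; counter now 3
#6 T0 CAS(2→3) fails; counter now 3
#7 T0 reads 3
#8 T0 CAS(3→4) writes; counter now 4
#9 T1 reads 4
#10 T1 CAS(4→5) writes; counter now 5
#11 T0 reads 5
#12 T0 CAS(5→6) writes; counter now 6
#13 T1 reads 6
#14 T1 CAS(6→7) writes; counter now 7
Log disagrees first at step 6.

step = 6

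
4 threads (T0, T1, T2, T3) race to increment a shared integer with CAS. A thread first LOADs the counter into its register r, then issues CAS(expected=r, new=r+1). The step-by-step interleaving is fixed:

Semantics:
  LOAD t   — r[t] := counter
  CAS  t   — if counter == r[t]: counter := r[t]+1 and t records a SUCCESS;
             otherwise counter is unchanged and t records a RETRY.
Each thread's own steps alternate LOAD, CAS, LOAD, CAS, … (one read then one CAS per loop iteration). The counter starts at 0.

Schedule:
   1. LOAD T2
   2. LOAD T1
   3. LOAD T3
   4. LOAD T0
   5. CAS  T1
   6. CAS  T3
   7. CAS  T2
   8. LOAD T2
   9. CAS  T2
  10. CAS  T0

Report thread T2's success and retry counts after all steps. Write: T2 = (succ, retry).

T2 = (1, 1)

#1 T2 reads 0
#2 T1 reads 0
#3 T3 reads 0
#4 T0 reads 0
#5 T1 CAS(0→1) writes; counter now 1
#6 T3 CAS(0→1) fails; counter now 1
#7 T2 CAS(0→1) fails; counter now 1
#8 T2 reads 1
#9 T2 CAS(1→2) writes; counter now 2
#10 T0 CAS(0→1) fails; counter now 2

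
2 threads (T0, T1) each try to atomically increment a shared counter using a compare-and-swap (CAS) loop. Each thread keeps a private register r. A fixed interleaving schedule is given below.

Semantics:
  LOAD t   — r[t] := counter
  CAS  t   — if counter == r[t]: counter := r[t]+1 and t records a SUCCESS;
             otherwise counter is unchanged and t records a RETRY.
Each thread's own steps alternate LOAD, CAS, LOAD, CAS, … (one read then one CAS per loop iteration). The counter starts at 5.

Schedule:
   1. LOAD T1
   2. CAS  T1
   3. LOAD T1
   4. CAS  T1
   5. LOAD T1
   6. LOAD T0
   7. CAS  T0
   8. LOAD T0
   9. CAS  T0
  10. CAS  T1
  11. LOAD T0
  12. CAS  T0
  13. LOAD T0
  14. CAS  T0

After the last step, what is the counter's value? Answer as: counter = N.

step 1: T1 LOAD ⇒ load; ctr=5 reg=5
step 2: T1 CAS ⇒ ok; ctr=6 reg=5
step 3: T1 LOAD ⇒ load; ctr=6 reg=6
step 4: T1 CAS ⇒ ok; ctr=7 reg=6
step 5: T1 LOAD ⇒ load; ctr=7 reg=7
step 6: T0 LOAD ⇒ load; ctr=7 reg=7
step 7: T0 CAS ⇒ ok; ctr=8 reg=7
step 8: T0 LOAD ⇒ load; ctr=8 reg=8
step 9: T0 CAS ⇒ ok; ctr=9 reg=8
step 10: T1 CAS ⇒ retry; ctr=9 reg=7
step 11: T0 LOAD ⇒ load; ctr=9 reg=9
step 12: T0 CAS ⇒ ok; ctr=10 reg=9
step 13: T0 LOAD ⇒ load; ctr=10 reg=10
step 14: T0 CAS ⇒ ok; ctr=11 reg=10

counter = 11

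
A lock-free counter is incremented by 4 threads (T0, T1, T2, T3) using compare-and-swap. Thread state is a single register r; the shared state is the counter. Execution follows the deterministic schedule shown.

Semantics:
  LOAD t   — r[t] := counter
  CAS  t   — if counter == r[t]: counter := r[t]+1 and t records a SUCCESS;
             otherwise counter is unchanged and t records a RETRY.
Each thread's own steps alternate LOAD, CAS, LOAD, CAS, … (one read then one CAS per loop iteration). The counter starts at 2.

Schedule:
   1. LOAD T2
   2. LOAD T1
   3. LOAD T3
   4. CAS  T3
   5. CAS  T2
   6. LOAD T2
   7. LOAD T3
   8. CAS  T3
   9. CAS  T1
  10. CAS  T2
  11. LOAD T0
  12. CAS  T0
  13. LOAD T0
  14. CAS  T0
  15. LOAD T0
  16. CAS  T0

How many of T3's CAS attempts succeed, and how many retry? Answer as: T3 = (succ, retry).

step 1: T2 LOAD ⇒ load; ctr=2 reg=2
step 2: T1 LOAD ⇒ load; ctr=2 reg=2
step 3: T3 LOAD ⇒ load; ctr=2 reg=2
step 4: T3 CAS ⇒ ok; ctr=3 reg=2
step 5: T2 CAS ⇒ retry; ctr=3 reg=2
step 6: T2 LOAD ⇒ load; ctr=3 reg=3
step 7: T3 LOAD ⇒ load; ctr=3 reg=3
step 8: T3 CAS ⇒ ok; ctr=4 reg=3
step 9: T1 CAS ⇒ retry; ctr=4 reg=2
step 10: T2 CAS ⇒ retry; ctr=4 reg=3
step 11: T0 LOAD ⇒ load; ctr=4 reg=4
step 12: T0 CAS ⇒ ok; ctr=5 reg=4
step 13: T0 LOAD ⇒ load; ctr=5 reg=5
step 14: T0 CAS ⇒ ok; ctr=6 reg=5
step 15: T0 LOAD ⇒ load; ctr=6 reg=6
step 16: T0 CAS ⇒ ok; ctr=7 reg=6

T3 = (2, 0)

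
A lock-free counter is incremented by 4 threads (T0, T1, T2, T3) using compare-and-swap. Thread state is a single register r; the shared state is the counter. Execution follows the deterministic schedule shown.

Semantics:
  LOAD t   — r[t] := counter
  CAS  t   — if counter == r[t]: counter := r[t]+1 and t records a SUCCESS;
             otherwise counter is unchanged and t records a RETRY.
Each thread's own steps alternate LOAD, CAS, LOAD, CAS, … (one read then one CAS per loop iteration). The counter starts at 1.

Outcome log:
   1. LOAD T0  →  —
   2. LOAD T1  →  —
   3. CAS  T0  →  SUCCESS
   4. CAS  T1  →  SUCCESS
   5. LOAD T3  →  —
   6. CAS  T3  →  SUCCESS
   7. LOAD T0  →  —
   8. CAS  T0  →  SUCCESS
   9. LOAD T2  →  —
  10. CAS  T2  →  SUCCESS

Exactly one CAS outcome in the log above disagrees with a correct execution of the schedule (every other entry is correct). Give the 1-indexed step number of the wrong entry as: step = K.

step = 4

Correct run:
step 1: T0 LOAD ⇒ load; ctr=1 reg=1
step 2: T1 LOAD ⇒ load; ctr=1 reg=1
step 3: T0 CAS ⇒ ok; ctr=2 reg=1
step 4: T1 CAS ⇒ retry; ctr=2 reg=1
step 5: T3 LOAD ⇒ load; ctr=2 reg=2
step 6: T3 CAS ⇒ ok; ctr=3 reg=2
step 7: T0 LOAD ⇒ load; ctr=3 reg=3
step 8: T0 CAS ⇒ ok; ctr=4 reg=3
step 9: T2 LOAD ⇒ load; ctr=4 reg=4
step 10: T2 CAS ⇒ ok; ctr=5 reg=4
Mismatch at 4.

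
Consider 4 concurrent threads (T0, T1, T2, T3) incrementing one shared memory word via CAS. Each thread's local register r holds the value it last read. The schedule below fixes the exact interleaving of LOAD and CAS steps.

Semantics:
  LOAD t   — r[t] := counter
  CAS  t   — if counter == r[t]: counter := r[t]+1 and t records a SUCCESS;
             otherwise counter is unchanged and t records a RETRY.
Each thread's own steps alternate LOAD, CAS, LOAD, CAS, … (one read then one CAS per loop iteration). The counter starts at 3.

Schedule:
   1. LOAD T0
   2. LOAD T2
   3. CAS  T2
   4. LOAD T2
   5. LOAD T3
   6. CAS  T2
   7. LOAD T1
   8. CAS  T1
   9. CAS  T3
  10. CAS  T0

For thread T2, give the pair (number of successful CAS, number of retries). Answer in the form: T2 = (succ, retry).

T2 = (2, 0)

   1) LOAD T0:  M=3  r_T0=3
   2) LOAD T2:  M=3  r_T2=3
   3) CAS  T2:  M=4  r_T2=3 ✓
   4) LOAD T2:  M=4  r_T2=4
   5) LOAD T3:  M=4  r_T3=4
   6) CAS  T2:  M=5  r_T2=4 ✓
   7) LOAD T1:  M=5  r_T1=5
   8) CAS  T1:  M=6  r_T1=5 ✓
   9) CAS  T3:  M=6  r_T3=4 ✗
  10) CAS  T0:  M=6  r_T0=3 ✗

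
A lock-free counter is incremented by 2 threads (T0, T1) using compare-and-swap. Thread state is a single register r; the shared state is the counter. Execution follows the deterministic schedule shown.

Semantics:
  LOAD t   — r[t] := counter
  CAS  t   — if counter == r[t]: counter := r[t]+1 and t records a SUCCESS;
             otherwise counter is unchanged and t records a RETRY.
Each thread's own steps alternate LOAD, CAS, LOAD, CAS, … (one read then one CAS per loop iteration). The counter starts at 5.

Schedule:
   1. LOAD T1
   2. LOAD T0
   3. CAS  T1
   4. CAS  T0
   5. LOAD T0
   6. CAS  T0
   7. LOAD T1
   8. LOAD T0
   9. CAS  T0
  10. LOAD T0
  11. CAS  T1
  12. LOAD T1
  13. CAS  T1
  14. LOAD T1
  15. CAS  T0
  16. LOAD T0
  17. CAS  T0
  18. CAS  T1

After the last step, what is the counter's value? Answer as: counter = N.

   1) LOAD T1:  M=5  r_T1=5
   2) LOAD T0:  M=5  r_T0=5
   3) CAS  T1:  M=6  r_T1=5 ✓
   4) CAS  T0:  M=6  r_T0=5 ✗
   5) LOAD T0:  M=6  r_T0=6
   6) CAS  T0:  M=7  r_T0=6 ✓
   7) LOAD T1:  M=7  r_T1=7
   8) LOAD T0:  M=7  r_T0=7
   9) CAS  T0:  M=8  r_T0=7 ✓
  10) LOAD T0:  M=8  r_T0=8
  11) CAS  T1:  M=8  r_T1=7 ✗
  12) LOAD T1:  M=8  r_T1=8
  13) CAS  T1:  M=9  r_T1=8 ✓
  14) LOAD T1:  M=9  r_T1=9
  15) CAS  T0:  M=9  r_T0=8 ✗
  16) LOAD T0:  M=9  r_T0=9
  17) CAS  T0:  M=10  r_T0=9 ✓
  18) CAS  T1:  M=10  r_T1=9 ✗

counter = 10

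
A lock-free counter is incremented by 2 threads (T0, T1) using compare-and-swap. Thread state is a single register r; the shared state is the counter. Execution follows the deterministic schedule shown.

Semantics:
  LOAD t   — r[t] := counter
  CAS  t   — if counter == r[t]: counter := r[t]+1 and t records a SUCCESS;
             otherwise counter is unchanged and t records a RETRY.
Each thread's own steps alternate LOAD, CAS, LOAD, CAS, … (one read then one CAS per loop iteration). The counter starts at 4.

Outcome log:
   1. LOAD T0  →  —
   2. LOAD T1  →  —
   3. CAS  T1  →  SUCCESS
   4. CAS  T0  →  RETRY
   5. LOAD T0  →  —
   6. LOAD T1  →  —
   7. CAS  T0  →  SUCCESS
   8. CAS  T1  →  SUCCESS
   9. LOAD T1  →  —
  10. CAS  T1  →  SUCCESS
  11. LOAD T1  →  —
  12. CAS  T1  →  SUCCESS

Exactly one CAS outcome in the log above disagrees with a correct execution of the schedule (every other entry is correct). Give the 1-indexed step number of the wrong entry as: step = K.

step = 8

Reference trace:
#1 T0 reads 4
#2 T1 reads 4
#3 T1 CAS(4→5) writes; counter now 5
#4 T0 CAS(4→5) fails; counter now 5
#5 T0 reads 5
#6 T1 reads 5
#7 T0 CAS(5→6) writes; counter now 6
#8 T1 CAS(5→6) fails; counter now 6
#9 T1 reads 6
#10 T1 CAS(6→7) writes; counter now 7
#11 T1 reads 7
#12 T1 CAS(7→8) writes; counter now 8
Log disagrees first at step 8.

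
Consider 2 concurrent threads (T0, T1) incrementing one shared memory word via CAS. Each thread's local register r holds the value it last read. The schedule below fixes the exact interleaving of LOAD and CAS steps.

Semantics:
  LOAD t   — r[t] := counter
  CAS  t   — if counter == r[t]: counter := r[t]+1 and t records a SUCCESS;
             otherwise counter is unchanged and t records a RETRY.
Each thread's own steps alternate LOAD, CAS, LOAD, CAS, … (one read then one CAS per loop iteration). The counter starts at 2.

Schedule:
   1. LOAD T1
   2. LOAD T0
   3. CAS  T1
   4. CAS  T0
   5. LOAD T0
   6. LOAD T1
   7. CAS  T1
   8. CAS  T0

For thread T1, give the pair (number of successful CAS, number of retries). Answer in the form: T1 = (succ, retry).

[1] T1.load  rd  (counter 2, T1.r 2)
[2] T0.load  rd  (counter 2, T0.r 2)
[3] T1.cas  hit  (counter 3, T1.r 2)
[4] T0.cas  miss  (counter 3, T0.r 2)
[5] T0.load  rd  (counter 3, T0.r 3)
[6] T1.load  rd  (counter 3, T1.r 3)
[7] T1.cas  hit  (counter 4, T1.r 3)
[8] T0.cas  miss  (counter 4, T0.r 3)

T1 = (2, 0)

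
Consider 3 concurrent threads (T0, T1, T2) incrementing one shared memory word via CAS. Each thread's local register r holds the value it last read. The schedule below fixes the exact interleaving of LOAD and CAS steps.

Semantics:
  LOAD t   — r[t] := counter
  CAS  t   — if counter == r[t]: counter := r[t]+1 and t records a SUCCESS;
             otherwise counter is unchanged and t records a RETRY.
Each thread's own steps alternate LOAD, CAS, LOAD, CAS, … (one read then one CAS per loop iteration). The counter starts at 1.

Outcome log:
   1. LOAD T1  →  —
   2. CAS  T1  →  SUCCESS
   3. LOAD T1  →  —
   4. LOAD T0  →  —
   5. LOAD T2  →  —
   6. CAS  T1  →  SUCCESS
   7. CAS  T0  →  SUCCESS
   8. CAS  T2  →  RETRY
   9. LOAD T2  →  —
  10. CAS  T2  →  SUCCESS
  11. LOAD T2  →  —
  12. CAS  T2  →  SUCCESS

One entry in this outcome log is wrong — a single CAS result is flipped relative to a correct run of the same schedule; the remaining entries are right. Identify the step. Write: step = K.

Reference trace:
#1 T1 reads 1
#2 T1 CAS(1→2) writes; counter now 2
#3 T1 reads 2
#4 T0 reads 2
#5 T2 reads 2
#6 T1 CAS(2→3) writes; counter now 3
#7 T0 CAS(2→3) fails; counter now 3
#8 T2 CAS(2→3) fails; counter now 3
#9 T2 reads 3
#10 T2 CAS(3→4) writes; counter now 4
#11 T2 reads 4
#12 T2 CAS(4→5) writes; counter now 5
Log disagrees first at step 7.

step = 7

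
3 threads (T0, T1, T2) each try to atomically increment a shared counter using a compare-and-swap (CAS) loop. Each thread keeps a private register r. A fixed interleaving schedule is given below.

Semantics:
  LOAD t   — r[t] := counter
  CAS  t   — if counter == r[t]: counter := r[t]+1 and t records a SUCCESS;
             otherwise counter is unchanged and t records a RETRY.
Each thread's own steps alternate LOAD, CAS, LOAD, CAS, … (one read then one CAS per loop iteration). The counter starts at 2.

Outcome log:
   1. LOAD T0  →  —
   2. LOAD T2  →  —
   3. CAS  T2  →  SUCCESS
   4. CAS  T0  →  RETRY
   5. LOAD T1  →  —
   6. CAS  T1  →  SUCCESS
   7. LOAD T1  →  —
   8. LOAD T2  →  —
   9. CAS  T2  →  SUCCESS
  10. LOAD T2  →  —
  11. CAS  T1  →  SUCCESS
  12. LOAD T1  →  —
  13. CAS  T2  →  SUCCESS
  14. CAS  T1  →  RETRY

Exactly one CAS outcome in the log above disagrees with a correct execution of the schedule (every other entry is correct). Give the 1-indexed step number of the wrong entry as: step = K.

step = 11

Correct run:
   1) LOAD T0:  M=2  r_T0=2
   2) LOAD T2:  M=2  r_T2=2
   3) CAS  T2:  M=3  r_T2=2 ✓
   4) CAS  T0:  M=3  r_T0=2 ✗
   5) LOAD T1:  M=3  r_T1=3
   6) CAS  T1:  M=4  r_T1=3 ✓
   7) LOAD T1:  M=4  r_T1=4
   8) LOAD T2:  M=4  r_T2=4
   9) CAS  T2:  M=5  r_T2=4 ✓
  10) LOAD T2:  M=5  r_T2=5
  11) CAS  T1:  M=5  r_T1=4 ✗
  12) LOAD T1:  M=5  r_T1=5
  13) CAS  T2:  M=6  r_T2=5 ✓
  14) CAS  T1:  M=6  r_T1=5 ✗
Mismatch at 11.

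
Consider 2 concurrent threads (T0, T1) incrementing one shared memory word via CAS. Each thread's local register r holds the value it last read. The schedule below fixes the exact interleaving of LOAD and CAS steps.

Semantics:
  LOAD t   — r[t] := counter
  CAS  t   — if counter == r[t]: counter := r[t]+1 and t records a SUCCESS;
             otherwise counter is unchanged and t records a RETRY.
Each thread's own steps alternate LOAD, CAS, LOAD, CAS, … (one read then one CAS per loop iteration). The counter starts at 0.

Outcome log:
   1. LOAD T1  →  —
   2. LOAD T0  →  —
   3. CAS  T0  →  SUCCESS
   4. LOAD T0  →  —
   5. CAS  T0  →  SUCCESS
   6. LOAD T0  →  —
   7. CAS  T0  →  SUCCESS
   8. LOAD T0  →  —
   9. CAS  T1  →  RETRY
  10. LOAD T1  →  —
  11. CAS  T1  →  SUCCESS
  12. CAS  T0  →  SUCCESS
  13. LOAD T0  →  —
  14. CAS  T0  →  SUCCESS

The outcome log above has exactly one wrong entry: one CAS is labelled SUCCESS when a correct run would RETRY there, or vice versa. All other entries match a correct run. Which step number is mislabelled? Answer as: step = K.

Correct run:
[1] T1.load  rd  (counter 0, T1.r 0)
[2] T0.load  rd  (counter 0, T0.r 0)
[3] T0.cas  hit  (counter 1, T0.r 0)
[4] T0.load  rd  (counter 1, T0.r 1)
[5] T0.cas  hit  (counter 2, T0.r 1)
[6] T0.load  rd  (counter 2, T0.r 2)
[7] T0.cas  hit  (counter 3, T0.r 2)
[8] T0.load  rd  (counter 3, T0.r 3)
[9] T1.cas  miss  (counter 3, T1.r 0)
[10] T1.load  rd  (counter 3, T1.r 3)
[11] T1.cas  hit  (counter 4, T1.r 3)
[12] T0.cas  miss  (counter 4, T0.r 3)
[13] T0.load  rd  (counter 4, T0.r 4)
[14] T0.cas  hit  (counter 5, T0.r 4)
Flip is step 12.

step = 12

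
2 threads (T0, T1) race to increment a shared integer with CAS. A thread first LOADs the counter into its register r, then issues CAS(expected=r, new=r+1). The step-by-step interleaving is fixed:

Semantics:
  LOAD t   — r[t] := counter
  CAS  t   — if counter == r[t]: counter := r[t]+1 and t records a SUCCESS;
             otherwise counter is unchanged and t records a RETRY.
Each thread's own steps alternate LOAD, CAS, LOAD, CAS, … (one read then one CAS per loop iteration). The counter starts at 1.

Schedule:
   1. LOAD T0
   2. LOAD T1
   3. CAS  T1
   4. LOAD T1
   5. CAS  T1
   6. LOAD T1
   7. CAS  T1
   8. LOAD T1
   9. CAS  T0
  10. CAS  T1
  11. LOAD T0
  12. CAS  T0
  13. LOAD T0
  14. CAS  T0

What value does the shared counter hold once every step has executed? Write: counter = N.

[1] T0.load  rd  (counter 1, T0.r 1)
[2] T1.load  rd  (counter 1, T1.r 1)
[3] T1.cas  hit  (counter 2, T1.r 1)
[4] T1.load  rd  (counter 2, T1.r 2)
[5] T1.cas  hit  (counter 3, T1.r 2)
[6] T1.load  rd  (counter 3, T1.r 3)
[7] T1.cas  hit  (counter 4, T1.r 3)
[8] T1.load  rd  (counter 4, T1.r 4)
[9] T0.cas  miss  (counter 4, T0.r 1)
[10] T1.cas  hit  (counter 5, T1.r 4)
[11] T0.load  rd  (counter 5, T0.r 5)
[12] T0.cas  hit  (counter 6, T0.r 5)
[13] T0.load  rd  (counter 6, T0.r 6)
[14] T0.cas  hit  (counter 7, T0.r 6)

counter = 7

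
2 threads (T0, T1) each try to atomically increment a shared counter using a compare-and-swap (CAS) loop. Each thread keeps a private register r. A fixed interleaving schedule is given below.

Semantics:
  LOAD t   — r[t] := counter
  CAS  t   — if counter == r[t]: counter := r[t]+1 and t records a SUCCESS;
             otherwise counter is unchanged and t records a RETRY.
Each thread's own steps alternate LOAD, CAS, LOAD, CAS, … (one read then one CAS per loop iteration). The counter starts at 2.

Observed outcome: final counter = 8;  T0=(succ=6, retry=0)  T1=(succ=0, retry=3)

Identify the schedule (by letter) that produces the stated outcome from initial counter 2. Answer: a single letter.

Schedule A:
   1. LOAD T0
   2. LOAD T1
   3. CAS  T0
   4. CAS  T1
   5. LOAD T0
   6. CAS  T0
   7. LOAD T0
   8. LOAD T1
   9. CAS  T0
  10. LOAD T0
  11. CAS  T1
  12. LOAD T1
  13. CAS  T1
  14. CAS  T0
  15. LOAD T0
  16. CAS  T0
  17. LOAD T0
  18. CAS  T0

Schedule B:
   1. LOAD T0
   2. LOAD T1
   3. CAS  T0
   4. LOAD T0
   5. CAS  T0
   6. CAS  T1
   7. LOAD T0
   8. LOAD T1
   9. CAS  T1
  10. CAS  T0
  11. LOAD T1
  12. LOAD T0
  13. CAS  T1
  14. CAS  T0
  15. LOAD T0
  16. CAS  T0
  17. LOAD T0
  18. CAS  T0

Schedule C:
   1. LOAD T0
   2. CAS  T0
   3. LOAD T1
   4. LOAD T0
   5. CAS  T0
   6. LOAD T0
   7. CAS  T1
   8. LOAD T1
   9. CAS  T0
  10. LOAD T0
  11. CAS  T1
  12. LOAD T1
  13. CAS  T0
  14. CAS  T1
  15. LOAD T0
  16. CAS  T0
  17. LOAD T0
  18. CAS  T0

C

Tracing schedule C:
step 1: T0 LOAD ⇒ load; ctr=2 reg=2
step 2: T0 CAS ⇒ ok; ctr=3 reg=2
step 3: T1 LOAD ⇒ load; ctr=3 reg=3
step 4: T0 LOAD ⇒ load; ctr=3 reg=3
step 5: T0 CAS ⇒ ok; ctr=4 reg=3
step 6: T0 LOAD ⇒ load; ctr=4 reg=4
step 7: T1 CAS ⇒ retry; ctr=4 reg=3
step 8: T1 LOAD ⇒ load; ctr=4 reg=4
step 9: T0 CAS ⇒ ok; ctr=5 reg=4
step 10: T0 LOAD ⇒ load; ctr=5 reg=5
step 11: T1 CAS ⇒ retry; ctr=5 reg=4
step 12: T1 LOAD ⇒ load; ctr=5 reg=5
step 13: T0 CAS ⇒ ok; ctr=6 reg=5
step 14: T1 CAS ⇒ retry; ctr=6 reg=5
step 15: T0 LOAD ⇒ load; ctr=6 reg=6
step 16: T0 CAS ⇒ ok; ctr=7 reg=6
step 17: T0 LOAD ⇒ load; ctr=7 reg=7
step 18: T0 CAS ⇒ ok; ctr=8 reg=7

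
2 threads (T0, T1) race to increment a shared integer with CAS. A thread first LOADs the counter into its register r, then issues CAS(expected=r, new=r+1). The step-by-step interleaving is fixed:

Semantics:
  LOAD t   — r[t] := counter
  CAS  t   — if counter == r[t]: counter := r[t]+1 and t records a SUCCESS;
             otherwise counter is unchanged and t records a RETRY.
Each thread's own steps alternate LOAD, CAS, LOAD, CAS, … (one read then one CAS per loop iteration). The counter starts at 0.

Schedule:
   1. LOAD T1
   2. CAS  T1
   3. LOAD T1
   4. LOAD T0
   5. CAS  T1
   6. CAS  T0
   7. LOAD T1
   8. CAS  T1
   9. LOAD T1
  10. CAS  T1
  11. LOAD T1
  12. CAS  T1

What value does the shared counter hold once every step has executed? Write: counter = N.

counter = 5

   1) LOAD T1:  M=0  r_T1=0
   2) CAS  T1:  M=1  r_T1=0 ✓
   3) LOAD T1:  M=1  r_T1=1
   4) LOAD T0:  M=1  r_T0=1
   5) CAS  T1:  M=2  r_T1=1 ✓
   6) CAS  T0:  M=2  r_T0=1 ✗
   7) LOAD T1:  M=2  r_T1=2
   8) CAS  T1:  M=3  r_T1=2 ✓
   9) LOAD T1:  M=3  r_T1=3
  10) CAS  T1:  M=4  r_T1=3 ✓
  11) LOAD T1:  M=4  r_T1=4
  12) CAS  T1:  M=5  r_T1=4 ✓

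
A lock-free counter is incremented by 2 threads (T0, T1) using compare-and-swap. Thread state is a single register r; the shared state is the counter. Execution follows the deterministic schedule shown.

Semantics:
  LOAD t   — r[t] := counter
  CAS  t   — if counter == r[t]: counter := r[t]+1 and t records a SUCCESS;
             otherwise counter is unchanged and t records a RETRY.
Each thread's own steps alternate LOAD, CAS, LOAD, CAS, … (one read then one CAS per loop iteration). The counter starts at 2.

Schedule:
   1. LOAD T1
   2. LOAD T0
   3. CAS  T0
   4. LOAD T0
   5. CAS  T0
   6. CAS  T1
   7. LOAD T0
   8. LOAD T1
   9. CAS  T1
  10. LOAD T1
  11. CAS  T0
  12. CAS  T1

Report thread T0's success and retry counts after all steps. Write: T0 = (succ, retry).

step 1: T1 LOAD ⇒ load; ctr=2 reg=2
step 2: T0 LOAD ⇒ load; ctr=2 reg=2
step 3: T0 CAS ⇒ ok; ctr=3 reg=2
step 4: T0 LOAD ⇒ load; ctr=3 reg=3
step 5: T0 CAS ⇒ ok; ctr=4 reg=3
step 6: T1 CAS ⇒ retry; ctr=4 reg=2
step 7: T0 LOAD ⇒ load; ctr=4 reg=4
step 8: T1 LOAD ⇒ load; ctr=4 reg=4
step 9: T1 CAS ⇒ ok; ctr=5 reg=4
step 10: T1 LOAD ⇒ load; ctr=5 reg=5
step 11: T0 CAS ⇒ retry; ctr=5 reg=4
step 12: T1 CAS ⇒ ok; ctr=6 reg=5

T0 = (2, 1)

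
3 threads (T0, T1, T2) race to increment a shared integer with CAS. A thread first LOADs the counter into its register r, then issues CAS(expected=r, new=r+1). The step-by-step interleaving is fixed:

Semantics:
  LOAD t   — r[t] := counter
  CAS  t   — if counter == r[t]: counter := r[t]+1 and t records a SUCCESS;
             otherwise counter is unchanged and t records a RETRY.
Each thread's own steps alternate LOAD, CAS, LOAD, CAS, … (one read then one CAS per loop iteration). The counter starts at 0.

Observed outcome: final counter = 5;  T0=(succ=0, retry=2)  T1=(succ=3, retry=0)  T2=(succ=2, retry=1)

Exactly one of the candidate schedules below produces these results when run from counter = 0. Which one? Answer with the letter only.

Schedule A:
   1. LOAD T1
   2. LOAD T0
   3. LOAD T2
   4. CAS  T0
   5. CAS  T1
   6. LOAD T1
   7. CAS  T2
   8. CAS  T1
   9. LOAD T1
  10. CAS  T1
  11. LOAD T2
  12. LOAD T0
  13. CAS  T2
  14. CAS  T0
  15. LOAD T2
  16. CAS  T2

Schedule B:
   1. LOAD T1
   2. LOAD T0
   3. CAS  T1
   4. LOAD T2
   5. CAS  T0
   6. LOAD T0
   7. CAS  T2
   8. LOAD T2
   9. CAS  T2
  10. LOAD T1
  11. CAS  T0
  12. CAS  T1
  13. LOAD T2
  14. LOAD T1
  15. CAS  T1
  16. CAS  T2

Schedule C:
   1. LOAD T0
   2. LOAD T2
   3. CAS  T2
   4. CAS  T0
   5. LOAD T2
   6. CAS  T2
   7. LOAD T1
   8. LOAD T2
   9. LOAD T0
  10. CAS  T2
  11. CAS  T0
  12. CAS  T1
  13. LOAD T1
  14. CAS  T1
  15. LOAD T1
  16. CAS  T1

Run B:
1. LOAD T1 → mem=0 r[T1]=0 [LOAD]
2. LOAD T0 → mem=0 r[T0]=0 [LOAD]
3. CAS T1 → mem=1 r[T1]=0 [OK]
4. LOAD T2 → mem=1 r[T2]=1 [LOAD]
5. CAS T0 → mem=1 r[T0]=0 [RETRY]
6. LOAD T0 → mem=1 r[T0]=1 [LOAD]
7. CAS T2 → mem=2 r[T2]=1 [OK]
8. LOAD T2 → mem=2 r[T2]=2 [LOAD]
9. CAS T2 → mem=3 r[T2]=2 [OK]
10. LOAD T1 → mem=3 r[T1]=3 [LOAD]
11. CAS T0 → mem=3 r[T0]=1 [RETRY]
12. CAS T1 → mem=4 r[T1]=3 [OK]
13. LOAD T2 → mem=4 r[T2]=4 [LOAD]
14. LOAD T1 → mem=4 r[T1]=4 [LOAD]
15. CAS T1 → mem=5 r[T1]=4 [OK]
16. CAS T2 → mem=5 r[T2]=4 [RETRY]

B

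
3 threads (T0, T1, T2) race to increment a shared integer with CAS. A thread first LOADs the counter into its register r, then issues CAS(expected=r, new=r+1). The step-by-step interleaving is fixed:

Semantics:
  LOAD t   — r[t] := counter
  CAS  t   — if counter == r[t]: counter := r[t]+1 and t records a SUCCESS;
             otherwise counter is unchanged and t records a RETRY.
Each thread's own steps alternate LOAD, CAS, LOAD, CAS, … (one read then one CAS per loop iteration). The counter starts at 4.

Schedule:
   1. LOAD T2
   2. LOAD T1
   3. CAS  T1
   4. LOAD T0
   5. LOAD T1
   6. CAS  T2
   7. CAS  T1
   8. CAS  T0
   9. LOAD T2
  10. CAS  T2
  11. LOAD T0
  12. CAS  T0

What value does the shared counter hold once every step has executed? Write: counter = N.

counter = 8

T2 LOAD — after: cnt=4, r=4 — load
T1 LOAD — after: cnt=4, r=4 — load
T1 CAS — after: cnt=5, r=4 — ok
T0 LOAD — after: cnt=5, r=5 — load
T1 LOAD — after: cnt=5, r=5 — load
T2 CAS — after: cnt=5, r=4 — retry
T1 CAS — after: cnt=6, r=5 — ok
T0 CAS — after: cnt=6, r=5 — retry
T2 LOAD — after: cnt=6, r=6 — load
T2 CAS — after: cnt=7, r=6 — ok
T0 LOAD — after: cnt=7, r=7 — load
T0 CAS — after: cnt=8, r=7 — ok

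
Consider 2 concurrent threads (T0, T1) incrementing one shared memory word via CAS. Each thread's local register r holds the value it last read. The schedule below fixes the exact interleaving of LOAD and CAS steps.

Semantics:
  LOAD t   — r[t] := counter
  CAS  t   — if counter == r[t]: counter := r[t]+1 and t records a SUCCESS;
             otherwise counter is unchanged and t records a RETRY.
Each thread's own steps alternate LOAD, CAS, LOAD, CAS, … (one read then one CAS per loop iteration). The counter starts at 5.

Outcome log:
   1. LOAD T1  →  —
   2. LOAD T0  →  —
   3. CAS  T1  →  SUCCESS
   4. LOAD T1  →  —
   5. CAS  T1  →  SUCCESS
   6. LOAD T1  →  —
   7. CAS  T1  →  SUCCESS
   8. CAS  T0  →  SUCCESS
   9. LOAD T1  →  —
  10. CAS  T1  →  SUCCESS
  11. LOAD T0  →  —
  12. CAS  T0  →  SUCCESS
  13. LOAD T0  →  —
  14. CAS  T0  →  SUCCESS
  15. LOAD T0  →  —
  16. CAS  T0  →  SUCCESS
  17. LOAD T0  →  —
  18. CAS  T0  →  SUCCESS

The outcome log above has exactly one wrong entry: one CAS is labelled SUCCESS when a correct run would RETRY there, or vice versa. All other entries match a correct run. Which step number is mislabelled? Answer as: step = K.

Reference trace:
T1 LOAD — after: cnt=5, r=5 — load
T0 LOAD — after: cnt=5, r=5 — load
T1 CAS — after: cnt=6, r=5 — ok
T1 LOAD — after: cnt=6, r=6 — load
T1 CAS — after: cnt=7, r=6 — ok
T1 LOAD — after: cnt=7, r=7 — load
T1 CAS — after: cnt=8, r=7 — ok
T0 CAS — after: cnt=8, r=5 — retry
T1 LOAD — after: cnt=8, r=8 — load
T1 CAS — after: cnt=9, r=8 — ok
T0 LOAD — after: cnt=9, r=9 — load
T0 CAS — after: cnt=10, r=9 — ok
T0 LOAD — after: cnt=10, r=10 — load
T0 CAS — after: cnt=11, r=10 — ok
T0 LOAD — after: cnt=11, r=11 — load
T0 CAS — after: cnt=12, r=11 — ok
T0 LOAD — after: cnt=12, r=12 — load
T0 CAS — after: cnt=13, r=12 — ok
Flip is step 8.

step = 8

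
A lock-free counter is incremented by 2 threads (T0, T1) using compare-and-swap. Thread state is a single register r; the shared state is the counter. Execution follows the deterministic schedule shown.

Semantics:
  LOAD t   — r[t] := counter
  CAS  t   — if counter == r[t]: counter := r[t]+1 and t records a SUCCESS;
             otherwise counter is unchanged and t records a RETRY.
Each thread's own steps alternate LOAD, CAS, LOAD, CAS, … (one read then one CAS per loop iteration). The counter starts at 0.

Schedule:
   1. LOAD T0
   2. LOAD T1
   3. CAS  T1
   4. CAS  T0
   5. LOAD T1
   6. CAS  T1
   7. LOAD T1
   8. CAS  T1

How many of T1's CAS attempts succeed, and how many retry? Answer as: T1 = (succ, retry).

T1 = (3, 0)

   1) LOAD T0:  M=0  r_T0=0
   2) LOAD T1:  M=0  r_T1=0
   3) CAS  T1:  M=1  r_T1=0 ✓
   4) CAS  T0:  M=1  r_T0=0 ✗
   5) LOAD T1:  M=1  r_T1=1
   6) CAS  T1:  M=2  r_T1=1 ✓
   7) LOAD T1:  M=2  r_T1=2
   8) CAS  T1:  M=3  r_T1=2 ✓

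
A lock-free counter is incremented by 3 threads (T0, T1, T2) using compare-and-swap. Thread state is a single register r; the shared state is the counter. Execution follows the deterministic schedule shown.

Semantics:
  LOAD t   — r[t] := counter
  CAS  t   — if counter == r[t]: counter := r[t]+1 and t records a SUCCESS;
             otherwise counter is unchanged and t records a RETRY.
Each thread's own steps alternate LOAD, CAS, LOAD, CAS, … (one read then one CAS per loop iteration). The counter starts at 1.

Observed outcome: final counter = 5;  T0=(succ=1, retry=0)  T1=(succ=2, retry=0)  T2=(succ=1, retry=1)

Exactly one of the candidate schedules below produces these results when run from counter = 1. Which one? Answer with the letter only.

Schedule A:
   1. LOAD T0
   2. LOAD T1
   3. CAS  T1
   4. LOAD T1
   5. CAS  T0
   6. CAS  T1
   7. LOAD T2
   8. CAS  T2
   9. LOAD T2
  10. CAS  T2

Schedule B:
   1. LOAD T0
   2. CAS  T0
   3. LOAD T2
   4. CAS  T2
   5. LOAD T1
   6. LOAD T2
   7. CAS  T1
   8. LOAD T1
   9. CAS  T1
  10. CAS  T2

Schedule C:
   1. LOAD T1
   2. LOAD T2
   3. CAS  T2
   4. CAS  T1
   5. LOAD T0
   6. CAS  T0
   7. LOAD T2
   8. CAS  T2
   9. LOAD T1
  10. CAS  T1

B

Run B:
#1 T0 reads 1
#2 T0 CAS(1→2) writes; counter now 2
#3 T2 reads 2
#4 T2 CAS(2→3) writes; counter now 3
#5 T1 reads 3
#6 T2 reads 3
#7 T1 CAS(3→4) writes; counter now 4
#8 T1 reads 4
#9 T1 CAS(4→5) writes; counter now 5
#10 T2 CAS(3→4) fails; counter now 5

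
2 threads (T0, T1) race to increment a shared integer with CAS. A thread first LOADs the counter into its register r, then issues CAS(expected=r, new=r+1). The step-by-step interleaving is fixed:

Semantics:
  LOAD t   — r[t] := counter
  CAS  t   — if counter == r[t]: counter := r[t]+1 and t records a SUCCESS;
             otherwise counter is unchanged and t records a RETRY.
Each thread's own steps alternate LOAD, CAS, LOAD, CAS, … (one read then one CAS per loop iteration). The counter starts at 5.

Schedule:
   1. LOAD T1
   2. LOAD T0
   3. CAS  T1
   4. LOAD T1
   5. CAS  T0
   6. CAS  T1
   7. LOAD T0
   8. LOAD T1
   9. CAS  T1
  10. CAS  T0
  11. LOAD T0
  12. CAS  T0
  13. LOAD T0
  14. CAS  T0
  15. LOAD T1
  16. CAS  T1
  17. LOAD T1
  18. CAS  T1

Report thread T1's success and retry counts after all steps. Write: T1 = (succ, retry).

T1 = (5, 0)

step 1: T1 LOAD ⇒ load; ctr=5 reg=5
step 2: T0 LOAD ⇒ load; ctr=5 reg=5
step 3: T1 CAS ⇒ ok; ctr=6 reg=5
step 4: T1 LOAD ⇒ load; ctr=6 reg=6
step 5: T0 CAS ⇒ retry; ctr=6 reg=5
step 6: T1 CAS ⇒ ok; ctr=7 reg=6
step 7: T0 LOAD ⇒ load; ctr=7 reg=7
step 8: T1 LOAD ⇒ load; ctr=7 reg=7
step 9: T1 CAS ⇒ ok; ctr=8 reg=7
step 10: T0 CAS ⇒ retry; ctr=8 reg=7
step 11: T0 LOAD ⇒ load; ctr=8 reg=8
step 12: T0 CAS ⇒ ok; ctr=9 reg=8
step 13: T0 LOAD ⇒ load; ctr=9 reg=9
step 14: T0 CAS ⇒ ok; ctr=10 reg=9
step 15: T1 LOAD ⇒ load; ctr=10 reg=10
step 16: T1 CAS ⇒ ok; ctr=11 reg=10
step 17: T1 LOAD ⇒ load; ctr=11 reg=11
step 18: T1 CAS ⇒ ok; ctr=12 reg=11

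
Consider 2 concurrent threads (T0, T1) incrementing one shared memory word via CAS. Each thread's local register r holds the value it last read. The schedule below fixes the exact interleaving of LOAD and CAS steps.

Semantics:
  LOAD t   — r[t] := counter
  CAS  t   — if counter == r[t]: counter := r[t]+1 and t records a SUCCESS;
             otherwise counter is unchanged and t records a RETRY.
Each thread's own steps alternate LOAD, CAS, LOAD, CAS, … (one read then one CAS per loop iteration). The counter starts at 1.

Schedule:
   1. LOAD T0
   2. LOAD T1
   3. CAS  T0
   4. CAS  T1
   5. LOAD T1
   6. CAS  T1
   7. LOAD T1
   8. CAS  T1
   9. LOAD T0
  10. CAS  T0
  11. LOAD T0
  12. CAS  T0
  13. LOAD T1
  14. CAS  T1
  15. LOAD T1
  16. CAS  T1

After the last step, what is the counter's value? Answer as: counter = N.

counter = 8

1. LOAD T0 → mem=1 r[T0]=1 [LOAD]
2. LOAD T1 → mem=1 r[T1]=1 [LOAD]
3. CAS T0 → mem=2 r[T0]=1 [OK]
4. CAS T1 → mem=2 r[T1]=1 [RETRY]
5. LOAD T1 → mem=2 r[T1]=2 [LOAD]
6. CAS T1 → mem=3 r[T1]=2 [OK]
7. LOAD T1 → mem=3 r[T1]=3 [LOAD]
8. CAS T1 → mem=4 r[T1]=3 [OK]
9. LOAD T0 → mem=4 r[T0]=4 [LOAD]
10. CAS T0 → mem=5 r[T0]=4 [OK]
11. LOAD T0 → mem=5 r[T0]=5 [LOAD]
12. CAS T0 → mem=6 r[T0]=5 [OK]
13. LOAD T1 → mem=6 r[T1]=6 [LOAD]
14. CAS T1 → mem=7 r[T1]=6 [OK]
15. LOAD T1 → mem=7 r[T1]=7 [LOAD]
16. CAS T1 → mem=8 r[T1]=7 [OK]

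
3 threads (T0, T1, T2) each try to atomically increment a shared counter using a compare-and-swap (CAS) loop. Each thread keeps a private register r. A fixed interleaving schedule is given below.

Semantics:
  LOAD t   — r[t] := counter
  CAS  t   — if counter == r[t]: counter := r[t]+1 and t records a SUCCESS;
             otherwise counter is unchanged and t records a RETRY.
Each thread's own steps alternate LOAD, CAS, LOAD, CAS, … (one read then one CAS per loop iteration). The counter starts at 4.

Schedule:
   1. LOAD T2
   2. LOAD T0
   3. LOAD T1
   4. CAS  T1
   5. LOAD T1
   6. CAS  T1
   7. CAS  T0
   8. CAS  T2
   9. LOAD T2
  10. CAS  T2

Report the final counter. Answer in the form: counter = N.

   1) LOAD T2:  M=4  r_T2=4
   2) LOAD T0:  M=4  r_T0=4
   3) LOAD T1:  M=4  r_T1=4
   4) CAS  T1:  M=5  r_T1=4 ✓
   5) LOAD T1:  M=5  r_T1=5
   6) CAS  T1:  M=6  r_T1=5 ✓
   7) CAS  T0:  M=6  r_T0=4 ✗
   8) CAS  T2:  M=6  r_T2=4 ✗
   9) LOAD T2:  M=6  r_T2=6
  10) CAS  T2:  M=7  r_T2=6 ✓

counter = 7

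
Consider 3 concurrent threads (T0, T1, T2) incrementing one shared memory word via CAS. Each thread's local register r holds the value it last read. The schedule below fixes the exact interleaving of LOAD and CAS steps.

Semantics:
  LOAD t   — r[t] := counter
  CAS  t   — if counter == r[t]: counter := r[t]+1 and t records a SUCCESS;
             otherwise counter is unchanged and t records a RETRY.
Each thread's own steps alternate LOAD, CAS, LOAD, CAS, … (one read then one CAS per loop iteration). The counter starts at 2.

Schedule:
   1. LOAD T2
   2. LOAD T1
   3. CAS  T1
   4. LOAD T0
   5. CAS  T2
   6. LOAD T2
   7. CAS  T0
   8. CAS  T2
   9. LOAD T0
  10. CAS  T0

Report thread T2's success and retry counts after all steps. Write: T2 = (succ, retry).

T2 = (0, 2)

1. LOAD T2 → mem=2 r[T2]=2 [LOAD]
2. LOAD T1 → mem=2 r[T1]=2 [LOAD]
3. CAS T1 → mem=3 r[T1]=2 [OK]
4. LOAD T0 → mem=3 r[T0]=3 [LOAD]
5. CAS T2 → mem=3 r[T2]=2 [RETRY]
6. LOAD T2 → mem=3 r[T2]=3 [LOAD]
7. CAS T0 → mem=4 r[T0]=3 [OK]
8. CAS T2 → mem=4 r[T2]=3 [RETRY]
9. LOAD T0 → mem=4 r[T0]=4 [LOAD]
10. CAS T0 → mem=5 r[T0]=4 [OK]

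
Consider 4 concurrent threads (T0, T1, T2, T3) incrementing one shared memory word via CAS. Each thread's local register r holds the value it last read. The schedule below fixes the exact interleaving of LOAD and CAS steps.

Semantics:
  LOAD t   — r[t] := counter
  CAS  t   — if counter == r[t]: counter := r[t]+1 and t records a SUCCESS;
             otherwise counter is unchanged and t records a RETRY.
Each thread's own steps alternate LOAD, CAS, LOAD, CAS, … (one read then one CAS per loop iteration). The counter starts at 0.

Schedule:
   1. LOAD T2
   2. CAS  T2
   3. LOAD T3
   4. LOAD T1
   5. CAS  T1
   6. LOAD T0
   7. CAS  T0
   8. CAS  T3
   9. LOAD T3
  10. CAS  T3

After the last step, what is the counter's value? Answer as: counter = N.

T2 LOAD — after: cnt=0, r=0 — load
T2 CAS — after: cnt=1, r=0 — ok
T3 LOAD — after: cnt=1, r=1 — load
T1 LOAD — after: cnt=1, r=1 — load
T1 CAS — after: cnt=2, r=1 — ok
T0 LOAD — after: cnt=2, r=2 — load
T0 CAS — after: cnt=3, r=2 — ok
T3 CAS — after: cnt=3, r=1 — retry
T3 LOAD — after: cnt=3, r=3 — load
T3 CAS — after: cnt=4, r=3 — ok

counter = 4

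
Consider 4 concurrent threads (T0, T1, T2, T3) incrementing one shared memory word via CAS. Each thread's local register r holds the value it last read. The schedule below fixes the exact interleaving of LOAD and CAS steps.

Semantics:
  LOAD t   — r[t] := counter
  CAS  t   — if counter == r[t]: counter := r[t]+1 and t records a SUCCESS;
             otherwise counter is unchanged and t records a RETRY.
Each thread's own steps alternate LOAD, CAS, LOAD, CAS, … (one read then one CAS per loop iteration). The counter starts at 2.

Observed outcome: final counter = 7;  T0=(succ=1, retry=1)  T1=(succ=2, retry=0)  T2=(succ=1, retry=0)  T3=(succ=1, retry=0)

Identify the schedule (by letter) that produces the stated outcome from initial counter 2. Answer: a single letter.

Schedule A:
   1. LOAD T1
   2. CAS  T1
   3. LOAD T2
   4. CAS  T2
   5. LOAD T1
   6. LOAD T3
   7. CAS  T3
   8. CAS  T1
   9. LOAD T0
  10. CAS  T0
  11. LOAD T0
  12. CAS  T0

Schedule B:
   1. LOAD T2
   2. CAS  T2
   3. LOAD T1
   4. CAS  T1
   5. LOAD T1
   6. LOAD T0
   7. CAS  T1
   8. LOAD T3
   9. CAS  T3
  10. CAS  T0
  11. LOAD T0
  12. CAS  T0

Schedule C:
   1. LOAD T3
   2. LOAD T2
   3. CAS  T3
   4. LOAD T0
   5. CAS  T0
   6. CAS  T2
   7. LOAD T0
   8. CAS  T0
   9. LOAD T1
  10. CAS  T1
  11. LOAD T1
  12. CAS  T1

B

Simulating candidate B:
T2 LOAD — after: cnt=2, r=2 — load
T2 CAS — after: cnt=3, r=2 — ok
T1 LOAD — after: cnt=3, r=3 — load
T1 CAS — after: cnt=4, r=3 — ok
T1 LOAD — after: cnt=4, r=4 — load
T0 LOAD — after: cnt=4, r=4 — load
T1 CAS — after: cnt=5, r=4 — ok
T3 LOAD — after: cnt=5, r=5 — load
T3 CAS — after: cnt=6, r=5 — ok
T0 CAS — after: cnt=6, r=4 — retry
T0 LOAD — after: cnt=6, r=6 — load
T0 CAS — after: cnt=7, r=6 — ok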